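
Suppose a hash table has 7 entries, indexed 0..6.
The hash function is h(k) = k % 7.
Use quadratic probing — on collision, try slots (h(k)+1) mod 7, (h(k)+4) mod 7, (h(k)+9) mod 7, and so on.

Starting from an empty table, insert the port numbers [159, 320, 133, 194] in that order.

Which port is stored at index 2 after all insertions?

Insert 159: h=5, slot 5 empty => index 5.
Insert 320: h=5, slot 5 occupied => index 6.
Insert 133: h=0, slot 0 empty => index 0.
Insert 194: h=5, slots 5,6 occupied => index 2.
Table: [133, ., 194, ., ., 159, 320]

194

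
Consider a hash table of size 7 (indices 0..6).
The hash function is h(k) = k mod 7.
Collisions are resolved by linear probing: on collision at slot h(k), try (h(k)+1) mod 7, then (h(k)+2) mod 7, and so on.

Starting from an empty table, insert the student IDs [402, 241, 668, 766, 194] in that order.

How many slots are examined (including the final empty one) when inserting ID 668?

3

402: h=3 => slot 3
241: h=3, probe 3,4 => slot 4
668: h=3, probe 3,4,5 => slot 5
766: h=3, probe 3,4,5,6 => slot 6
194: h=5, probe 5,6,0 => slot 0
Table: [194, —, —, 402, 241, 668, 766]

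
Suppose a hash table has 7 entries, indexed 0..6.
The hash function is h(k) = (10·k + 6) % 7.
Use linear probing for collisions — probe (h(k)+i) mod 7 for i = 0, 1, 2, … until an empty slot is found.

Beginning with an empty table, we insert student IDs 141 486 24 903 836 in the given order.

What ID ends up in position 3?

24

141 hashes to 2; slot 2 is free → place at 2.
486 hashes to 1; slot 1 is free → place at 1.
24 hashes to 1; 1,2 taken → place at 3.
903 hashes to 6; slot 6 is free → place at 6.
836 hashes to 1; 1,2,3 taken → place at 4.
Table: [∅, 486, 141, 24, 836, ∅, 903]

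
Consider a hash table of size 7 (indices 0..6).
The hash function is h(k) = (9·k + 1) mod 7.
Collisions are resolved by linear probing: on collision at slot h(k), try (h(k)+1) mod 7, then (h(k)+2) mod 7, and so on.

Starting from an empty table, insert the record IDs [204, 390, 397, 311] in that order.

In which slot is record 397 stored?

5

204 hashes to 3; slot 3 is free => place at 3.
390 hashes to 4; slot 4 is free => place at 4.
397 hashes to 4; 4 taken => place at 5.
311 hashes to 0; slot 0 is free => place at 0.
Table: [311, ., ., 204, 390, 397, .]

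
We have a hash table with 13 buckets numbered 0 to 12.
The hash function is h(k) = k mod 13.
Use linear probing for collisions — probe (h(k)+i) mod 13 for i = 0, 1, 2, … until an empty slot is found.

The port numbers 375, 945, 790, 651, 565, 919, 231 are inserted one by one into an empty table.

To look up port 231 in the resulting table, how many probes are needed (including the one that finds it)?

Insert 375: h=11, slot 11 empty => index 11.
Insert 945: h=9, slot 9 empty => index 9.
Insert 790: h=10, slot 10 empty => index 10.
Insert 651: h=1, slot 1 empty => index 1.
Insert 565: h=6, slot 6 empty => index 6.
Insert 919: h=9, slots 9,10,11 occupied => index 12.
Insert 231: h=10, slots 10,11,12 occupied => index 0.
Table: [231, 651, ∅, ∅, ∅, ∅, 565, ∅, ∅, 945, 790, 375, 919]
Lookup 231: h=10, probe 10,11,12,0 → found at 0.

4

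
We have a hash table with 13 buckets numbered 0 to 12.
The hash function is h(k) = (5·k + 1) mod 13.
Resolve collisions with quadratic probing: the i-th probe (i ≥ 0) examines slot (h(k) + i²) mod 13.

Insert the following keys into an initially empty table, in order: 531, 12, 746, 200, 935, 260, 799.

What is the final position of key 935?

10

531: h=4 -> slot 4
12: h=9 -> slot 9
746: h=0 -> slot 0
200: h=0, probe 0,1 -> slot 1
935: h=9, probe 9,10 -> slot 10
260: h=1, probe 1,2 -> slot 2
799: h=5 -> slot 5
Table: [746, 200, 260, _, 531, 799, _, _, _, 12, 935, _, _]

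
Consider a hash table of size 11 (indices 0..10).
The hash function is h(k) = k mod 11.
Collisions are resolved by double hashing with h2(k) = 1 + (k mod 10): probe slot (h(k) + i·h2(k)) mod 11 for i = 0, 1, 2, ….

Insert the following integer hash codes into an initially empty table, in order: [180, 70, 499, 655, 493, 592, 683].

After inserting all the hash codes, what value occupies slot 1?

180 hashes to 4; slot 4 is free -> place at 4.
70 hashes to 4, h2=1; 4 taken -> place at 5.
499 hashes to 4, h2=10; 4 taken -> place at 3.
655 hashes to 6; slot 6 is free -> place at 6.
493 hashes to 9; slot 9 is free -> place at 9.
592 hashes to 9, h2=3; 9 taken -> place at 1.
683 hashes to 1, h2=4; 1,5,9 taken -> place at 2.
Table: [—, 592, 683, 499, 180, 70, 655, —, —, 493, —]

592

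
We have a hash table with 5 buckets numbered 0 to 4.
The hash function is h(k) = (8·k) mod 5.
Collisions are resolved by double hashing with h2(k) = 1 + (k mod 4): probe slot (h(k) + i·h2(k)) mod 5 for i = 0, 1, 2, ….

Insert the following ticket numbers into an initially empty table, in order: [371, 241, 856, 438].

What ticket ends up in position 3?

371: h=3 -> slot 3
241: h=3, h2=2, probe 3,0 -> slot 0
856: h=3, h2=1, probe 3,4 -> slot 4
438: h=4, h2=3, probe 4,2 -> slot 2
Table: [241, —, 438, 371, 856]

371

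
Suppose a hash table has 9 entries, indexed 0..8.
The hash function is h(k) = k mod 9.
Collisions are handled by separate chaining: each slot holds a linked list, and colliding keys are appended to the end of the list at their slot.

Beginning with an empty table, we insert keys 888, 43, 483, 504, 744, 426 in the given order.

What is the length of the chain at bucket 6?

3

888 → bucket 6
43 → bucket 7
483 → bucket 6 (collision)
504 → bucket 0
744 → bucket 6 (collision)
426 → bucket 3
Final buckets:
0: 504
1: -
2: -
3: 426
4: -
5: -
6: 888 -> 483 -> 744
7: 43
8: -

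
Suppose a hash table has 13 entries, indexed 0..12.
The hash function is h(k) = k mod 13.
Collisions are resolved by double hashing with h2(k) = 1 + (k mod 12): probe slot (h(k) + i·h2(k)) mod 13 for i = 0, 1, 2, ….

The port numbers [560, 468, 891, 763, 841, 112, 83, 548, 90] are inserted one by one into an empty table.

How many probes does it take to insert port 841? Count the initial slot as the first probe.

2

560 hashes to 1; slot 1 is free -> place at 1.
468 hashes to 0; slot 0 is free -> place at 0.
891 hashes to 7; slot 7 is free -> place at 7.
763 hashes to 9; slot 9 is free -> place at 9.
841 hashes to 9, h2=2; 9 taken -> place at 11.
112 hashes to 8; slot 8 is free -> place at 8.
83 hashes to 5; slot 5 is free -> place at 5.
548 hashes to 2; slot 2 is free -> place at 2.
90 hashes to 12; slot 12 is free -> place at 12.
Table: [468, 560, 548, -, -, 83, -, 891, 112, 763, -, 841, 90]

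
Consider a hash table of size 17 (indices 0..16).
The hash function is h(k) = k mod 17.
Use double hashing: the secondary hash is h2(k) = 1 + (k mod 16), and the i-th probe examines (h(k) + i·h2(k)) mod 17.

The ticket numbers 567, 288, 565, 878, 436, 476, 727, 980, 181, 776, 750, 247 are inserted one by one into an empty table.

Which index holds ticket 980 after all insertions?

14

Insert 567: h=6, slot 6 empty -> index 6.
Insert 288: h=16, slot 16 empty -> index 16.
Insert 565: h=4, slot 4 empty -> index 4.
Insert 878: h=11, slot 11 empty -> index 11.
Insert 436: h=11, h2=5, slots 11,16,4 occupied -> index 9.
Insert 476: h=0, slot 0 empty -> index 0.
Insert 727: h=13, slot 13 empty -> index 13.
Insert 980: h=11, h2=5, slots 11,16,4,9 occupied -> index 14.
Insert 181: h=11, h2=6, slots 11,0,6 occupied -> index 12.
Insert 776: h=11, h2=9, slot 11 occupied -> index 3.
Insert 750: h=2, slot 2 empty -> index 2.
Insert 247: h=9, h2=8, slots 9,0 occupied -> index 8.
Table: [476, -, 750, 776, 565, -, 567, -, 247, 436, -, 878, 181, 727, 980, -, 288]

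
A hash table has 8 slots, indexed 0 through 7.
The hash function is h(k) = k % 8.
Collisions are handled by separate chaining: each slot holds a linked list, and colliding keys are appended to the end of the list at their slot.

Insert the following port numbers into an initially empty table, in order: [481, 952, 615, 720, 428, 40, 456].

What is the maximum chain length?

481 -> bucket 1
952 -> bucket 0
615 -> bucket 7
720 -> bucket 0 (collision)
428 -> bucket 4
40 -> bucket 0 (collision)
456 -> bucket 0 (collision)
Final buckets:
0: 952 -> 720 -> 40 -> 456
1: 481
2: _
3: _
4: 428
5: _
6: _
7: 615

4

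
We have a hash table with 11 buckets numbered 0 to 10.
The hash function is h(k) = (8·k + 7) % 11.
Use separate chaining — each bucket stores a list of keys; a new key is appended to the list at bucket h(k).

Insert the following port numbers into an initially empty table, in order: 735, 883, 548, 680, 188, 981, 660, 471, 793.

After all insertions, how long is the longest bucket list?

Insert 735: h=2, bucket 2 empty → new chain.
Insert 883: h=9, bucket 9 empty → new chain.
Insert 548: h=2, bucket 2 nonempty → append to chain.
Insert 680: h=2, bucket 2 nonempty → append to chain.
Insert 188: h=4, bucket 4 empty → new chain.
Insert 981: h=1, bucket 1 empty → new chain.
Insert 660: h=7, bucket 7 empty → new chain.
Insert 471: h=2, bucket 2 nonempty → append to chain.
Insert 793: h=4, bucket 4 nonempty → append to chain.
Final buckets:
0: -
1: 981
2: 735 -> 548 -> 680 -> 471
3: -
4: 188 -> 793
5: -
6: -
7: 660
8: -
9: 883
10: -

4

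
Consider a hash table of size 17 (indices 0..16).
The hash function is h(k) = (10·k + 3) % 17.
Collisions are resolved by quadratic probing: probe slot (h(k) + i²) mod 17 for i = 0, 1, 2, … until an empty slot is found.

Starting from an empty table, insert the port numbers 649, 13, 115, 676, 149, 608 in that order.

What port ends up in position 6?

649 hashes to 16; slot 16 is free => place at 16.
13 hashes to 14; slot 14 is free => place at 14.
115 hashes to 14; 14 taken => place at 15.
676 hashes to 14; 14,15 taken => place at 1.
149 hashes to 14; 14,15,1 taken => place at 6.
608 hashes to 14; 14,15,1,6 taken => place at 13.
Table: [—, 676, —, —, —, —, 149, —, —, —, —, —, —, 608, 13, 115, 649]

149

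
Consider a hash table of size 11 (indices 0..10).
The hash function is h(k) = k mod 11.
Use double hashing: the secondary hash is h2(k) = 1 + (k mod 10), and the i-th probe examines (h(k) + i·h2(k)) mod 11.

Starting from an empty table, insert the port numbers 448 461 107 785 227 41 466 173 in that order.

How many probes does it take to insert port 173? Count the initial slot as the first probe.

448 hashes to 8; slot 8 is free => place at 8.
461 hashes to 10; slot 10 is free => place at 10.
107 hashes to 8, h2=8; 8 taken => place at 5.
785 hashes to 4; slot 4 is free => place at 4.
227 hashes to 7; slot 7 is free => place at 7.
41 hashes to 8, h2=2; 8,10 taken => place at 1.
466 hashes to 4, h2=7; 4 taken => place at 0.
173 hashes to 8, h2=4; 8,1,5 taken => place at 9.
Table: [466, 41, —, —, 785, 107, —, 227, 448, 173, 461]

4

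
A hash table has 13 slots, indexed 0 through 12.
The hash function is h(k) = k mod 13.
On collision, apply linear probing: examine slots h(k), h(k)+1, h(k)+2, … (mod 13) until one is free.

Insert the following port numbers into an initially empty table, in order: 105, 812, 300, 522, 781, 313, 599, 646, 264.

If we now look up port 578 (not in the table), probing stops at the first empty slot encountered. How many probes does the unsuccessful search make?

105: h=1 => slot 1
812: h=6 => slot 6
300: h=1, probe 1,2 => slot 2
522: h=2, probe 2,3 => slot 3
781: h=1, probe 1,2,3,4 => slot 4
313: h=1, probe 1,2,3,4,5 => slot 5
599: h=1, probe 1,2,3,4,5,6,7 => slot 7
646: h=9 => slot 9
264: h=4, probe 4,5,6,7,8 => slot 8
Table: [., 105, 300, 522, 781, 313, 812, 599, 264, 646, ., ., .]
Lookup 578: h=6, probe 6,7,8,9,10 → slot 10 empty, not found.

5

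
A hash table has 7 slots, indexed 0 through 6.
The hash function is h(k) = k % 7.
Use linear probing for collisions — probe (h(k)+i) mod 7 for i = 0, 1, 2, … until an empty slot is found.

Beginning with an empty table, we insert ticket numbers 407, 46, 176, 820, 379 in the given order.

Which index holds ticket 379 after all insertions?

5

Insert 407: h=1, slot 1 empty => index 1.
Insert 46: h=4, slot 4 empty => index 4.
Insert 176: h=1, slot 1 occupied => index 2.
Insert 820: h=1, slots 1,2 occupied => index 3.
Insert 379: h=1, slots 1,2,3,4 occupied => index 5.
Table: [—, 407, 176, 820, 46, 379, —]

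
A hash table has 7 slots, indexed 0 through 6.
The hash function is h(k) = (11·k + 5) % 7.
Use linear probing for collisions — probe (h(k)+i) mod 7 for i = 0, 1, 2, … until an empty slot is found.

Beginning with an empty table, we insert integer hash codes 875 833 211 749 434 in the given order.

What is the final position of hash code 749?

875: h=5 => slot 5
833: h=5, probe 5,6 => slot 6
211: h=2 => slot 2
749: h=5, probe 5,6,0 => slot 0
434: h=5, probe 5,6,0,1 => slot 1
Table: [749, 434, 211, _, _, 875, 833]

0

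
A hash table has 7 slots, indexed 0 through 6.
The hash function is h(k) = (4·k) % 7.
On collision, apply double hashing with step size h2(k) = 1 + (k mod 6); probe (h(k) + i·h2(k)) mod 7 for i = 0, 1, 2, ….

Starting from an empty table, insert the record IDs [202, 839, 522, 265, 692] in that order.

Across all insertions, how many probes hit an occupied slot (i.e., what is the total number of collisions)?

202: h=3 → slot 3
839: h=3, h2=6, probe 3,2 → slot 2
522: h=2, h2=1, probe 2,3,4 → slot 4
265: h=3, h2=2, probe 3,5 → slot 5
692: h=3, h2=3, probe 3,6 → slot 6
Table: [—, —, 839, 202, 522, 265, 692]

5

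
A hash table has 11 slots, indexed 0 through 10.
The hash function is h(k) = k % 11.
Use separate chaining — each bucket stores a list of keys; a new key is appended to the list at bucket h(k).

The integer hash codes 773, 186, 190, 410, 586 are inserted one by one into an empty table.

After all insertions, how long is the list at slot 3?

4

Insert 773: h=3, bucket 3 empty → new chain.
Insert 186: h=10, bucket 10 empty → new chain.
Insert 190: h=3, bucket 3 nonempty → append to chain.
Insert 410: h=3, bucket 3 nonempty → append to chain.
Insert 586: h=3, bucket 3 nonempty → append to chain.
Final buckets:
0: ∅
1: ∅
2: ∅
3: 773 -> 190 -> 410 -> 586
4: ∅
5: ∅
6: ∅
7: ∅
8: ∅
9: ∅
10: 186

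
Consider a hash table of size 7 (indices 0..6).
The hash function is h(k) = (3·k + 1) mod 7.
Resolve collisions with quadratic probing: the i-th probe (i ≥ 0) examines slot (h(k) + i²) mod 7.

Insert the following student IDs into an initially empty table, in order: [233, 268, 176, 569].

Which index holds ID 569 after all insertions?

2

Insert 233: h=0, slot 0 empty -> index 0.
Insert 268: h=0, slot 0 occupied -> index 1.
Insert 176: h=4, slot 4 empty -> index 4.
Insert 569: h=0, slots 0,1,4 occupied -> index 2.
Table: [233, 268, 569, ∅, 176, ∅, ∅]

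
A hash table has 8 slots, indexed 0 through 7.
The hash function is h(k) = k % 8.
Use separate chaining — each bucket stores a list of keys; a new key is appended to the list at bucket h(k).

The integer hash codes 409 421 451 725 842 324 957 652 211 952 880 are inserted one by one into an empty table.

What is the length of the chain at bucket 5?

Insert 409: h=1, bucket 1 empty → new chain.
Insert 421: h=5, bucket 5 empty → new chain.
Insert 451: h=3, bucket 3 empty → new chain.
Insert 725: h=5, bucket 5 nonempty → append to chain.
Insert 842: h=2, bucket 2 empty → new chain.
Insert 324: h=4, bucket 4 empty → new chain.
Insert 957: h=5, bucket 5 nonempty → append to chain.
Insert 652: h=4, bucket 4 nonempty → append to chain.
Insert 211: h=3, bucket 3 nonempty → append to chain.
Insert 952: h=0, bucket 0 empty → new chain.
Insert 880: h=0, bucket 0 nonempty → append to chain.
Final buckets:
0: 952 -> 880
1: 409
2: 842
3: 451 -> 211
4: 324 -> 652
5: 421 -> 725 -> 957
6: -
7: -

3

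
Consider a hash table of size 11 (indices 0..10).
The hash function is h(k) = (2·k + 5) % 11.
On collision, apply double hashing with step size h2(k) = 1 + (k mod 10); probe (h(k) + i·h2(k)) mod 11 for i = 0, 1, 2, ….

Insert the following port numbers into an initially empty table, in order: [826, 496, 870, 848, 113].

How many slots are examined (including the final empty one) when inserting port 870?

826: h=7 => slot 7
496: h=7, h2=7, probe 7,3 => slot 3
870: h=7, h2=1, probe 7,8 => slot 8
848: h=7, h2=9, probe 7,5 => slot 5
113: h=0 => slot 0
Table: [113, —, —, 496, —, 848, —, 826, 870, —, —]

2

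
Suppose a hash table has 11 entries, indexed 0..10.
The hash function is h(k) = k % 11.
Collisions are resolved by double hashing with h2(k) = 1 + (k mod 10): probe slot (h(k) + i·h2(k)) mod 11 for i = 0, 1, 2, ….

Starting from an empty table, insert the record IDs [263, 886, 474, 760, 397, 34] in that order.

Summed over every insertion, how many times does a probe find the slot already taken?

263: h=10 -> slot 10
886: h=6 -> slot 6
474: h=1 -> slot 1
760: h=1, h2=1, probe 1,2 -> slot 2
397: h=1, h2=8, probe 1,9 -> slot 9
34: h=1, h2=5, probe 1,6,0 -> slot 0
Table: [34, 474, 760, _, _, _, 886, _, _, 397, 263]

4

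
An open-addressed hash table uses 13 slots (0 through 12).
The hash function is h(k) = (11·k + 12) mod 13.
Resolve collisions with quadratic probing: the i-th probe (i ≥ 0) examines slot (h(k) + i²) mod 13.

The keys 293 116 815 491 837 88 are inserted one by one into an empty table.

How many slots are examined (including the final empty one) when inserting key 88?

2

Insert 293: h=11, slot 11 empty → index 11.
Insert 116: h=1, slot 1 empty → index 1.
Insert 815: h=7, slot 7 empty → index 7.
Insert 491: h=5, slot 5 empty → index 5.
Insert 837: h=2, slot 2 empty → index 2.
Insert 88: h=5, slot 5 occupied → index 6.
Table: [—, 116, 837, —, —, 491, 88, 815, —, —, —, 293, —]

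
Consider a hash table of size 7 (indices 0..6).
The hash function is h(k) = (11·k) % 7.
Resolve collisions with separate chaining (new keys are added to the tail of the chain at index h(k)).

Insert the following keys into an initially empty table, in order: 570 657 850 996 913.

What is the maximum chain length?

3

Insert 570: h=5, bucket 5 empty → new chain.
Insert 657: h=3, bucket 3 empty → new chain.
Insert 850: h=5, bucket 5 nonempty → append to chain.
Insert 996: h=1, bucket 1 empty → new chain.
Insert 913: h=5, bucket 5 nonempty → append to chain.
Final buckets:
0: _
1: 996
2: _
3: 657
4: _
5: 570 -> 850 -> 913
6: _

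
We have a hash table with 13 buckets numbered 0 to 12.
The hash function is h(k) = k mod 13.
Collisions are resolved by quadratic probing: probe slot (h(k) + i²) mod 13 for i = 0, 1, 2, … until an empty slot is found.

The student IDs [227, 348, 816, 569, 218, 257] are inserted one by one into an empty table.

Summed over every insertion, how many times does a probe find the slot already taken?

12

227 hashes to 6; slot 6 is free → place at 6.
348 hashes to 10; slot 10 is free → place at 10.
816 hashes to 10; 10 taken → place at 11.
569 hashes to 10; 10,11 taken → place at 1.
218 hashes to 10; 10,11,1,6 taken → place at 0.
257 hashes to 10; 10,11,1,6,0 taken → place at 9.
Table: [218, 569, ., ., ., ., 227, ., ., 257, 348, 816, .]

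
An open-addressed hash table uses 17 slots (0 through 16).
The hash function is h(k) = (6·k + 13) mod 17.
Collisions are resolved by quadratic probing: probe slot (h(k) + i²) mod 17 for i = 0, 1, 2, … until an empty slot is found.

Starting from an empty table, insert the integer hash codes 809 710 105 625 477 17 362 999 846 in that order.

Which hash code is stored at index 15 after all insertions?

809 hashes to 5; slot 5 is free => place at 5.
710 hashes to 6; slot 6 is free => place at 6.
105 hashes to 14; slot 14 is free => place at 14.
625 hashes to 6; 6 taken => place at 7.
477 hashes to 2; slot 2 is free => place at 2.
17 hashes to 13; slot 13 is free => place at 13.
362 hashes to 9; slot 9 is free => place at 9.
999 hashes to 6; 6,7 taken => place at 10.
846 hashes to 6; 6,7,10 taken => place at 15.
Table: [., ., 477, ., ., 809, 710, 625, ., 362, 999, ., ., 17, 105, 846, .]

846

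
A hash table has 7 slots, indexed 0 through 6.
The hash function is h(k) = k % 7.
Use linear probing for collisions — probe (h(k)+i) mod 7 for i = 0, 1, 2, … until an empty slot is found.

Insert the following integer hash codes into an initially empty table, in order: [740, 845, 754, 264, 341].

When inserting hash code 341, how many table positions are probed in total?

5

740: h=5 => slot 5
845: h=5, probe 5,6 => slot 6
754: h=5, probe 5,6,0 => slot 0
264: h=5, probe 5,6,0,1 => slot 1
341: h=5, probe 5,6,0,1,2 => slot 2
Table: [754, 264, 341, _, _, 740, 845]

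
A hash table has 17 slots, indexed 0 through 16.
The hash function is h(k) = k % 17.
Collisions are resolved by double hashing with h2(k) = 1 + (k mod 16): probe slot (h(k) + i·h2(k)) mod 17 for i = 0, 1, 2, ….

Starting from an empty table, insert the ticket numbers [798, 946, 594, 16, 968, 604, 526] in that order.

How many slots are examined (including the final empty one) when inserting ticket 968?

2

798 hashes to 16; slot 16 is free -> place at 16.
946 hashes to 11; slot 11 is free -> place at 11.
594 hashes to 16, h2=3; 16 taken -> place at 2.
16 hashes to 16, h2=1; 16 taken -> place at 0.
968 hashes to 16, h2=9; 16 taken -> place at 8.
604 hashes to 9; slot 9 is free -> place at 9.
526 hashes to 16, h2=15; 16 taken -> place at 14.
Table: [16, ., 594, ., ., ., ., ., 968, 604, ., 946, ., ., 526, ., 798]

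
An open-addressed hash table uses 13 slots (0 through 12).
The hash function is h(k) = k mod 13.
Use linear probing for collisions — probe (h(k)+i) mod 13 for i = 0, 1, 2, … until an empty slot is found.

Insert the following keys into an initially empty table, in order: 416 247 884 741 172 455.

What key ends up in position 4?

172

416 hashes to 0; slot 0 is free -> place at 0.
247 hashes to 0; 0 taken -> place at 1.
884 hashes to 0; 0,1 taken -> place at 2.
741 hashes to 0; 0,1,2 taken -> place at 3.
172 hashes to 3; 3 taken -> place at 4.
455 hashes to 0; 0,1,2,3,4 taken -> place at 5.
Table: [416, 247, 884, 741, 172, 455, ∅, ∅, ∅, ∅, ∅, ∅, ∅]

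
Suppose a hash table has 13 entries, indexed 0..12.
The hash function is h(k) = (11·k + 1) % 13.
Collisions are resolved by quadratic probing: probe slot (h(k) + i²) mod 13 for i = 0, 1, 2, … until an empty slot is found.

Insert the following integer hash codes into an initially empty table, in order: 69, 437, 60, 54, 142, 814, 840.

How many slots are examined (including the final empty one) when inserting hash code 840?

4

69 hashes to 6; slot 6 is free => place at 6.
437 hashes to 11; slot 11 is free => place at 11.
60 hashes to 11; 11 taken => place at 12.
54 hashes to 10; slot 10 is free => place at 10.
142 hashes to 3; slot 3 is free => place at 3.
814 hashes to 11; 11,12 taken => place at 2.
840 hashes to 11; 11,12,2 taken => place at 7.
Table: [., ., 814, 142, ., ., 69, 840, ., ., 54, 437, 60]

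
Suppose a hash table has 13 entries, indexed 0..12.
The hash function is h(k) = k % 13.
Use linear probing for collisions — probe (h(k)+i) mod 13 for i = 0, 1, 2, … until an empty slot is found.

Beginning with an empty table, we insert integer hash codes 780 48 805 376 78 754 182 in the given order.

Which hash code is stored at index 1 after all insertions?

Insert 780: h=0, slot 0 empty → index 0.
Insert 48: h=9, slot 9 empty → index 9.
Insert 805: h=12, slot 12 empty → index 12.
Insert 376: h=12, slots 12,0 occupied → index 1.
Insert 78: h=0, slots 0,1 occupied → index 2.
Insert 754: h=0, slots 0,1,2 occupied → index 3.
Insert 182: h=0, slots 0,1,2,3 occupied → index 4.
Table: [780, 376, 78, 754, 182, ∅, ∅, ∅, ∅, 48, ∅, ∅, 805]

376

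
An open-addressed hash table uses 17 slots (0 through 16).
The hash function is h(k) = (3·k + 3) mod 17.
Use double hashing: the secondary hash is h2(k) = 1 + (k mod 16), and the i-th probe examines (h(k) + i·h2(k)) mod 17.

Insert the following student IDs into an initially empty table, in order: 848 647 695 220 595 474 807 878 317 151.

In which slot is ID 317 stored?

848: h=14 -> slot 14
647: h=6 -> slot 6
695: h=14, h2=8, probe 14,5 -> slot 5
220: h=0 -> slot 0
595: h=3 -> slot 3
474: h=14, h2=11, probe 14,8 -> slot 8
807: h=10 -> slot 10
878: h=2 -> slot 2
317: h=2, h2=14, probe 2,16 -> slot 16
151: h=14, h2=8, probe 14,5,13 -> slot 13
Table: [220, ., 878, 595, ., 695, 647, ., 474, ., 807, ., ., 151, 848, ., 317]

16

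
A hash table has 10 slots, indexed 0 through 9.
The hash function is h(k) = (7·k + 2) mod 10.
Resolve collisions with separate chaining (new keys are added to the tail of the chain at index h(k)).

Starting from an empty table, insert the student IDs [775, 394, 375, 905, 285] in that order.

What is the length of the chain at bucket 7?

4

Insert 775: h=7, bucket 7 empty -> new chain.
Insert 394: h=0, bucket 0 empty -> new chain.
Insert 375: h=7, bucket 7 nonempty -> append to chain.
Insert 905: h=7, bucket 7 nonempty -> append to chain.
Insert 285: h=7, bucket 7 nonempty -> append to chain.
Final buckets:
0: 394
1: _
2: _
3: _
4: _
5: _
6: _
7: 775 -> 375 -> 905 -> 285
8: _
9: _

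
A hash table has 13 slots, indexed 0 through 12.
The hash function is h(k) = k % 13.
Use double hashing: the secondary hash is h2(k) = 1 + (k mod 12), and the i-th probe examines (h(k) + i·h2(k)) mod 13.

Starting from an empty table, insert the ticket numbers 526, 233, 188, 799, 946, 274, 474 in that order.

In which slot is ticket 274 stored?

8

526 hashes to 6; slot 6 is free → place at 6.
233 hashes to 12; slot 12 is free → place at 12.
188 hashes to 6, h2=9; 6 taken → place at 2.
799 hashes to 6, h2=8; 6 taken → place at 1.
946 hashes to 10; slot 10 is free → place at 10.
274 hashes to 1, h2=11; 1,12,10 taken → place at 8.
474 hashes to 6, h2=7; 6 taken → place at 0.
Table: [474, 799, 188, —, —, —, 526, —, 274, —, 946, —, 233]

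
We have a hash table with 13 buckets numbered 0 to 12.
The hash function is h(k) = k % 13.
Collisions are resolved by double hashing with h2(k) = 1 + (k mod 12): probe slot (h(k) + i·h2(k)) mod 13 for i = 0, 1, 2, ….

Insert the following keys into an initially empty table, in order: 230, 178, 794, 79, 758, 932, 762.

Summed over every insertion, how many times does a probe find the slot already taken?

Insert 230: h=9, slot 9 empty → index 9.
Insert 178: h=9, h2=11, slot 9 occupied → index 7.
Insert 794: h=1, slot 1 empty → index 1.
Insert 79: h=1, h2=8, slots 1,9 occupied → index 4.
Insert 758: h=4, h2=3, slots 4,7 occupied → index 10.
Insert 932: h=9, h2=9, slot 9 occupied → index 5.
Insert 762: h=8, slot 8 empty → index 8.
Table: [_, 794, _, _, 79, 932, _, 178, 762, 230, 758, _, _]

6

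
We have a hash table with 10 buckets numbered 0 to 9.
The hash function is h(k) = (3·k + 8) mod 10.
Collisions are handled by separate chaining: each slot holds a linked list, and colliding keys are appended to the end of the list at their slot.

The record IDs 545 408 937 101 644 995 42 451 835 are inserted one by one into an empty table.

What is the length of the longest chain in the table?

545 -> bucket 3
408 -> bucket 2
937 -> bucket 9
101 -> bucket 1
644 -> bucket 0
995 -> bucket 3 (collision)
42 -> bucket 4
451 -> bucket 1 (collision)
835 -> bucket 3 (collision)
Final buckets:
0: 644
1: 101 -> 451
2: 408
3: 545 -> 995 -> 835
4: 42
5: -
6: -
7: -
8: -
9: 937

3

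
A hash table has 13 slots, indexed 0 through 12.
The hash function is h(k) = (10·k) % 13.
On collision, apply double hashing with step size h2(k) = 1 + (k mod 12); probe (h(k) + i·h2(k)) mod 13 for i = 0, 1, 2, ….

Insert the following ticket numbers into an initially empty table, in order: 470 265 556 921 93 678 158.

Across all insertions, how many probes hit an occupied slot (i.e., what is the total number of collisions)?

470 hashes to 7; slot 7 is free => place at 7.
265 hashes to 11; slot 11 is free => place at 11.
556 hashes to 9; slot 9 is free => place at 9.
921 hashes to 6; slot 6 is free => place at 6.
93 hashes to 7, h2=10; 7 taken => place at 4.
678 hashes to 7, h2=7; 7 taken => place at 1.
158 hashes to 7, h2=3; 7 taken => place at 10.
Table: [—, 678, —, —, 93, —, 921, 470, —, 556, 158, 265, —]

3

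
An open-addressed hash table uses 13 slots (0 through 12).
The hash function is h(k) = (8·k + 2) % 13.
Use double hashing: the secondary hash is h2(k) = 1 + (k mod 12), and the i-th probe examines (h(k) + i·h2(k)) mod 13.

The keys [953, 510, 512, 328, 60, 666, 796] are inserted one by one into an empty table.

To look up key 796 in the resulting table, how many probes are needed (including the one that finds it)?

Insert 953: h=8, slot 8 empty → index 8.
Insert 510: h=0, slot 0 empty → index 0.
Insert 512: h=3, slot 3 empty → index 3.
Insert 328: h=0, h2=5, slot 0 occupied → index 5.
Insert 60: h=1, slot 1 empty → index 1.
Insert 666: h=0, h2=7, slot 0 occupied → index 7.
Insert 796: h=0, h2=5, slots 0,5 occupied → index 10.
Table: [510, 60, ∅, 512, ∅, 328, ∅, 666, 953, ∅, 796, ∅, ∅]
Lookup 796: h=0, h2=5, probe 0,5,10 → found at 10.

3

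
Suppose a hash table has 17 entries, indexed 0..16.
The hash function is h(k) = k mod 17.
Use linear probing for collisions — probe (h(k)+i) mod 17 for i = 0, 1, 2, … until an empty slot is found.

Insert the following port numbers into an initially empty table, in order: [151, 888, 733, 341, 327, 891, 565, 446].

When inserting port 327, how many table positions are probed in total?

2

151 hashes to 15; slot 15 is free -> place at 15.
888 hashes to 4; slot 4 is free -> place at 4.
733 hashes to 2; slot 2 is free -> place at 2.
341 hashes to 1; slot 1 is free -> place at 1.
327 hashes to 4; 4 taken -> place at 5.
891 hashes to 7; slot 7 is free -> place at 7.
565 hashes to 4; 4,5 taken -> place at 6.
446 hashes to 4; 4,5,6,7 taken -> place at 8.
Table: [—, 341, 733, —, 888, 327, 565, 891, 446, —, —, —, —, —, —, 151, —]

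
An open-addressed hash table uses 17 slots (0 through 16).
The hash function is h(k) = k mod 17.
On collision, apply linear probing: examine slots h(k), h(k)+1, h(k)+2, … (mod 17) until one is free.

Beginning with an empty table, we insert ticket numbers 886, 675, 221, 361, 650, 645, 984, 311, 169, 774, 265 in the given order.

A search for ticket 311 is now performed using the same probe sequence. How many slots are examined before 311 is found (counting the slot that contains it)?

Insert 886: h=2, slot 2 empty → index 2.
Insert 675: h=12, slot 12 empty → index 12.
Insert 221: h=0, slot 0 empty → index 0.
Insert 361: h=4, slot 4 empty → index 4.
Insert 650: h=4, slot 4 occupied → index 5.
Insert 645: h=16, slot 16 empty → index 16.
Insert 984: h=15, slot 15 empty → index 15.
Insert 311: h=5, slot 5 occupied → index 6.
Insert 169: h=16, slots 16,0 occupied → index 1.
Insert 774: h=9, slot 9 empty → index 9.
Insert 265: h=10, slot 10 empty → index 10.
Table: [221, 169, 886, -, 361, 650, 311, -, -, 774, 265, -, 675, -, -, 984, 645]
Lookup 311: h=5, probe 5,6 → found at 6.

2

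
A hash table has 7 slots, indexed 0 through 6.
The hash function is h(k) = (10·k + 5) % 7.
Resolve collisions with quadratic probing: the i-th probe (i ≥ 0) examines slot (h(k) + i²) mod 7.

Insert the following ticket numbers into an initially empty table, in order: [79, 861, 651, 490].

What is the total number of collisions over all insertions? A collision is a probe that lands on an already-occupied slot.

79 hashes to 4; slot 4 is free -> place at 4.
861 hashes to 5; slot 5 is free -> place at 5.
651 hashes to 5; 5 taken -> place at 6.
490 hashes to 5; 5,6 taken -> place at 2.
Table: [-, -, 490, -, 79, 861, 651]

3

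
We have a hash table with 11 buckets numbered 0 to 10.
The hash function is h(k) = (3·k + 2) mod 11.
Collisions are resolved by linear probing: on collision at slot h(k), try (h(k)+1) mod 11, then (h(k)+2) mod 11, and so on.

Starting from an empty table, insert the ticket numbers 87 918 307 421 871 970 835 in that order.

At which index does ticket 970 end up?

87 hashes to 10; slot 10 is free → place at 10.
918 hashes to 6; slot 6 is free → place at 6.
307 hashes to 10; 10 taken → place at 0.
421 hashes to 0; 0 taken → place at 1.
871 hashes to 8; slot 8 is free → place at 8.
970 hashes to 8; 8 taken → place at 9.
835 hashes to 10; 10,0,1 taken → place at 2.
Table: [307, 421, 835, ., ., ., 918, ., 871, 970, 87]

9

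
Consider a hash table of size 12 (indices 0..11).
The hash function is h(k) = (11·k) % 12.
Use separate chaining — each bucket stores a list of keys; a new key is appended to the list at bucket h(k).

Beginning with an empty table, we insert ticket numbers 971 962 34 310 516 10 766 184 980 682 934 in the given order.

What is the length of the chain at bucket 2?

Insert 971: h=1, bucket 1 empty → new chain.
Insert 962: h=10, bucket 10 empty → new chain.
Insert 34: h=2, bucket 2 empty → new chain.
Insert 310: h=2, bucket 2 nonempty → append to chain.
Insert 516: h=0, bucket 0 empty → new chain.
Insert 10: h=2, bucket 2 nonempty → append to chain.
Insert 766: h=2, bucket 2 nonempty → append to chain.
Insert 184: h=8, bucket 8 empty → new chain.
Insert 980: h=4, bucket 4 empty → new chain.
Insert 682: h=2, bucket 2 nonempty → append to chain.
Insert 934: h=2, bucket 2 nonempty → append to chain.
Final buckets:
0: 516
1: 971
2: 34 -> 310 -> 10 -> 766 -> 682 -> 934
3: _
4: 980
5: _
6: _
7: _
8: 184
9: _
10: 962
11: _

6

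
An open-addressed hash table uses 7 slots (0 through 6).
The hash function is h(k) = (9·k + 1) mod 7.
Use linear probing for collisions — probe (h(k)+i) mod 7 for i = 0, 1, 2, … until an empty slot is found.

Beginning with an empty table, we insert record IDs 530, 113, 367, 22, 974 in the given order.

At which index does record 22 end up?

5

530: h=4 → slot 4
113: h=3 → slot 3
367: h=0 → slot 0
22: h=3, probe 3,4,5 → slot 5
974: h=3, probe 3,4,5,6 → slot 6
Table: [367, —, —, 113, 530, 22, 974]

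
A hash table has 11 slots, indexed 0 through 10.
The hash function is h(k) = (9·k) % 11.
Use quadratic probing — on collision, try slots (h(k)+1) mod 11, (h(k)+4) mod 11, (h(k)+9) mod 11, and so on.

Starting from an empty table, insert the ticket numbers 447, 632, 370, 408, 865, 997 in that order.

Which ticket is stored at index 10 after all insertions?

408

447 hashes to 8; slot 8 is free → place at 8.
632 hashes to 1; slot 1 is free → place at 1.
370 hashes to 8; 8 taken → place at 9.
408 hashes to 9; 9 taken → place at 10.
865 hashes to 8; 8,9,1 taken → place at 6.
997 hashes to 8; 8,9,1,6 taken → place at 2.
Table: [∅, 632, 997, ∅, ∅, ∅, 865, ∅, 447, 370, 408]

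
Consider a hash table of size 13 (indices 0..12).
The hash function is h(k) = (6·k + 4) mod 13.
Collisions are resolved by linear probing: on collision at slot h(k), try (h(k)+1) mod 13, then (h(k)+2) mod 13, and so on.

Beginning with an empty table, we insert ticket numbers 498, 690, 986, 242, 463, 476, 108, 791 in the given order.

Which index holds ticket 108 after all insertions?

4

498 hashes to 2; slot 2 is free -> place at 2.
690 hashes to 10; slot 10 is free -> place at 10.
986 hashes to 5; slot 5 is free -> place at 5.
242 hashes to 0; slot 0 is free -> place at 0.
463 hashes to 0; 0 taken -> place at 1.
476 hashes to 0; 0,1,2 taken -> place at 3.
108 hashes to 2; 2,3 taken -> place at 4.
791 hashes to 5; 5 taken -> place at 6.
Table: [242, 463, 498, 476, 108, 986, 791, ., ., ., 690, ., .]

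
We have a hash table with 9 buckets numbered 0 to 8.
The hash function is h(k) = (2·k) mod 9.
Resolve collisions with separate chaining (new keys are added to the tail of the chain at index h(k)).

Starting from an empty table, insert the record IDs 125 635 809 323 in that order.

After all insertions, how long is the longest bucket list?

3

Insert 125: h=7, bucket 7 empty → new chain.
Insert 635: h=1, bucket 1 empty → new chain.
Insert 809: h=7, bucket 7 nonempty → append to chain.
Insert 323: h=7, bucket 7 nonempty → append to chain.
Final buckets:
0: .
1: 635
2: .
3: .
4: .
5: .
6: .
7: 125 -> 809 -> 323
8: .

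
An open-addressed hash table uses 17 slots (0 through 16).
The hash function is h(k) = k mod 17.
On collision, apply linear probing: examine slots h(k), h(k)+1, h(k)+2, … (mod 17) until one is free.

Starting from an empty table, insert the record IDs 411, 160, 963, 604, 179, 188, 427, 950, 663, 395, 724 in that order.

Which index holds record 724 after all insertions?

12

411 hashes to 3; slot 3 is free -> place at 3.
160 hashes to 7; slot 7 is free -> place at 7.
963 hashes to 11; slot 11 is free -> place at 11.
604 hashes to 9; slot 9 is free -> place at 9.
179 hashes to 9; 9 taken -> place at 10.
188 hashes to 1; slot 1 is free -> place at 1.
427 hashes to 2; slot 2 is free -> place at 2.
950 hashes to 15; slot 15 is free -> place at 15.
663 hashes to 0; slot 0 is free -> place at 0.
395 hashes to 4; slot 4 is free -> place at 4.
724 hashes to 10; 10,11 taken -> place at 12.
Table: [663, 188, 427, 411, 395, _, _, 160, _, 604, 179, 963, 724, _, _, 950, _]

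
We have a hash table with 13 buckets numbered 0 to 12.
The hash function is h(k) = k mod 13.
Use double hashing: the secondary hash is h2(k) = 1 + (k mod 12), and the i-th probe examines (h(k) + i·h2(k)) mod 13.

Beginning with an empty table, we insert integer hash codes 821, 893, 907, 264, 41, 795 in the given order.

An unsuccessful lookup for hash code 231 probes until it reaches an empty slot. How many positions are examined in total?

821 hashes to 2; slot 2 is free => place at 2.
893 hashes to 9; slot 9 is free => place at 9.
907 hashes to 10; slot 10 is free => place at 10.
264 hashes to 4; slot 4 is free => place at 4.
41 hashes to 2, h2=6; 2 taken => place at 8.
795 hashes to 2, h2=4; 2 taken => place at 6.
Table: [_, _, 821, _, 264, _, 795, _, 41, 893, 907, _, _]
Lookup 231: h=10, h2=4, probe 10,1 → slot 1 empty, not found.

2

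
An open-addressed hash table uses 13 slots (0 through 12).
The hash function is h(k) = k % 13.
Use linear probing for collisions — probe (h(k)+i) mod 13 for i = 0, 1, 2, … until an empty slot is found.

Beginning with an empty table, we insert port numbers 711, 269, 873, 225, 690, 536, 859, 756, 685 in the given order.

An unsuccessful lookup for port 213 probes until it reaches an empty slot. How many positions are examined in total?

Insert 711: h=9, slot 9 empty -> index 9.
Insert 269: h=9, slot 9 occupied -> index 10.
Insert 873: h=2, slot 2 empty -> index 2.
Insert 225: h=4, slot 4 empty -> index 4.
Insert 690: h=1, slot 1 empty -> index 1.
Insert 536: h=3, slot 3 empty -> index 3.
Insert 859: h=1, slots 1,2,3,4 occupied -> index 5.
Insert 756: h=2, slots 2,3,4,5 occupied -> index 6.
Insert 685: h=9, slots 9,10 occupied -> index 11.
Table: [., 690, 873, 536, 225, 859, 756, ., ., 711, 269, 685, .]
Lookup 213: h=5, probe 5,6,7 → slot 7 empty, not found.

3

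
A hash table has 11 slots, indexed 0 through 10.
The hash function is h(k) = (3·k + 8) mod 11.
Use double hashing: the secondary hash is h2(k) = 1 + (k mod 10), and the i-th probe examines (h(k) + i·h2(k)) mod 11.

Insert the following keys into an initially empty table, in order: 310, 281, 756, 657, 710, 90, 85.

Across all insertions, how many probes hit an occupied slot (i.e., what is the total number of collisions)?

310: h=3 → slot 3
281: h=4 → slot 4
756: h=10 → slot 10
657: h=10, h2=8, probe 10,7 → slot 7
710: h=4, h2=1, probe 4,5 → slot 5
90: h=3, h2=1, probe 3,4,5,6 → slot 6
85: h=10, h2=6, probe 10,5,0 → slot 0
Table: [85, ∅, ∅, 310, 281, 710, 90, 657, ∅, ∅, 756]

7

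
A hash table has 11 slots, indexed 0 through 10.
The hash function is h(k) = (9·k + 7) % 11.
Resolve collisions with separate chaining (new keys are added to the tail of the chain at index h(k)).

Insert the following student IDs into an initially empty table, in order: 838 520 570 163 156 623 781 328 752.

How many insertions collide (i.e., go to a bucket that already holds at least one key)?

3

838 -> bucket 3
520 -> bucket 1
570 -> bucket 0
163 -> bucket 0 (collision)
156 -> bucket 3 (collision)
623 -> bucket 4
781 -> bucket 7
328 -> bucket 0 (collision)
752 -> bucket 10
Final buckets:
0: 570 -> 163 -> 328
1: 520
2: ∅
3: 838 -> 156
4: 623
5: ∅
6: ∅
7: 781
8: ∅
9: ∅
10: 752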